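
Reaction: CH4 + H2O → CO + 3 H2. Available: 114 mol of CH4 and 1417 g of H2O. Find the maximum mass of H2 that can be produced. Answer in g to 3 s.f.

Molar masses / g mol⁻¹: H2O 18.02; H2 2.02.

n(CH4) = 114.0 mol
n(H2O) = 1417 / 18.02 = 78.63 mol
n/ν for CH4 = 114.0/1 = 114.0
n/ν for H2O = 78.63/1 = 78.63
Smallest n/ν is H2O → limiting reagent.
n(H2) = (3/1) × 78.63 = 235.9 mol
mass = 235.9 × 2.02 = 476.5 g

477 g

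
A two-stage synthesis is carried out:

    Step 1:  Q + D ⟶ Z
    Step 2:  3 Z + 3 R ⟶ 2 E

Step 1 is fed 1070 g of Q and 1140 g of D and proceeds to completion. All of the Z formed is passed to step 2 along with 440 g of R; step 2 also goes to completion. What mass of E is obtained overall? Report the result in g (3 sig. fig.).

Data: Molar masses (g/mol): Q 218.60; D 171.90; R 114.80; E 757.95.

Step 1:
n(Q) = 1070 / 218.60 = 4.895 mol
n(D) = 1140 / 171.90 = 6.632 mol
n/ν for Q = 4.895/1 = 4.895
n/ν for D = 6.632/1 = 6.632
Smallest n/ν is Q → limiting reagent.
n(Z) produced = (1/1) × 4.895 = 4.895 mol
Step 2:
n(Z) available = 4.895 mol
n(R) = 440.0 / 114.80 = 3.833 mol
n/ν for Z = 4.895/3 = 1.632
n/ν for R = 3.833/3 = 1.278
Smallest n/ν is R → limiting reagent.
n(E) = (2/3) × 3.833 = 2.555 mol
mass = 2.555 × 757.95 = 1937 g

1940 g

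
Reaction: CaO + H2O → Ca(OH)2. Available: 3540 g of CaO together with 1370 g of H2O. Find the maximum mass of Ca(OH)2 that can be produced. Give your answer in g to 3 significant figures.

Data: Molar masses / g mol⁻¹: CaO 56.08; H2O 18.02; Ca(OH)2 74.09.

n(CaO) = 3540 / 56.08 = 63.12 mol
n(H2O) = 1370 / 18.02 = 76.03 mol
n/ν for CaO = 63.12/1 = 63.12
n/ν for H2O = 76.03/1 = 76.03
Smallest n/ν is CaO → limiting reagent.
n(Ca(OH)2) = (1/1) × 63.12 = 63.12 mol
mass = 63.12 × 74.09 = 4677 g

4680 g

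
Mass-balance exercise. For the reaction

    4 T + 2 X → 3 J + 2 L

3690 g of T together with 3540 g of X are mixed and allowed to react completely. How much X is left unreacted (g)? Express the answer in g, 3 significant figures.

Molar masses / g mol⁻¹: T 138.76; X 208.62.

766 g

n(T) = 3690 / 138.76 = 26.59 mol
n(X) = 3540 / 208.62 = 16.97 mol
n/ν → T: 6.648, X: 8.485; T is limiting.
X consumed = (2/4) × 26.59 = 13.30 mol
X remaining = 16.97 − 13.30 = 3.670 mol
mass = 3.670 × 208.62 = 765.6 g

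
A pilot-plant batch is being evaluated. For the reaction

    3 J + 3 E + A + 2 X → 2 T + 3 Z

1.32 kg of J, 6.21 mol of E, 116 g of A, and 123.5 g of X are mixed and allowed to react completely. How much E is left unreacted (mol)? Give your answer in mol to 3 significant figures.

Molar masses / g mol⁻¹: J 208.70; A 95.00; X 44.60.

2.55 mol

n(J) = 1.320×1000 / 208.70 = 6.325 mol
n(E) = 6.210 mol
n(A) = 116.0 / 95.00 = 1.221 mol
n(X) = 123.5 / 44.60 = 2.769 mol
n/ν → J: 2.108, E: 2.070, A: 1.221, X: 1.385; A is limiting.
E consumed = (3/1) × 1.221 = 3.663 mol
E remaining = 6.210 − 3.663 = 2.547 mol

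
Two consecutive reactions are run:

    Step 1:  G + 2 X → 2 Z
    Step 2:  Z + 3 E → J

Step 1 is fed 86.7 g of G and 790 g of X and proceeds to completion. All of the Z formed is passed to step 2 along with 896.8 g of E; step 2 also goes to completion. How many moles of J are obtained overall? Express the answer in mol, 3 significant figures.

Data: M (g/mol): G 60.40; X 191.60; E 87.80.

Step 1:
n(G) = 86.70 / 60.40 = 1.435 mol
n(X) = 790.0 / 191.60 = 4.123 mol
n/ν for G = 1.435/1 = 1.435
n/ν for X = 4.123/2 = 2.062
Smallest n/ν is G → limiting reagent.
n(Z) produced = (2/1) × 1.435 = 2.870 mol
Step 2:
n(Z) available = 2.870 mol
n(E) = 896.8 / 87.80 = 10.21 mol
n/ν for Z = 2.870/1 = 2.870
n/ν for E = 10.21/3 = 3.403
Smallest n/ν is Z → limiting reagent.
n(J) = (1/1) × 2.870 = 2.870 mol

2.87 mol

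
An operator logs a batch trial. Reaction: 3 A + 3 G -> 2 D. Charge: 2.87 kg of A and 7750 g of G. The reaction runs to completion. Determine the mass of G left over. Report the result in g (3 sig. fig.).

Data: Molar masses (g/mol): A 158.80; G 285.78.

n(A) = 2.870×1000 / 158.80 = 18.07 mol
n(G) = 7750 / 285.78 = 27.12 mol
n/ν for A = 18.07/3 = 6.023
n/ν for G = 27.12/3 = 9.040
Smallest n/ν is A → limiting reagent.
G consumed = (3/3) × 18.07 = 18.07 mol
G remaining = 27.12 − 18.07 = 9.050 mol
mass = 9.050 × 285.78 = 2586 g

2590 g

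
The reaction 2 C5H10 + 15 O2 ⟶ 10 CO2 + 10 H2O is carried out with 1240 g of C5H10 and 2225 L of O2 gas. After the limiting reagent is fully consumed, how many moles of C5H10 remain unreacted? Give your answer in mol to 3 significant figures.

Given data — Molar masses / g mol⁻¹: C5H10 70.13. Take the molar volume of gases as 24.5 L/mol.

5.57 mol

n(C5H10) = 1240 / 70.13 = 17.68 mol
n(O2) = 2225 / 24.5 = 90.82 mol
n/ν for C5H10 = 17.68/2 = 8.840
n/ν for O2 = 90.82/15 = 6.055
Smallest n/ν is O2 → limiting reagent.
C5H10 consumed = (2/15) × 90.82 = 12.11 mol
C5H10 remaining = 17.68 − 12.11 = 5.570 mol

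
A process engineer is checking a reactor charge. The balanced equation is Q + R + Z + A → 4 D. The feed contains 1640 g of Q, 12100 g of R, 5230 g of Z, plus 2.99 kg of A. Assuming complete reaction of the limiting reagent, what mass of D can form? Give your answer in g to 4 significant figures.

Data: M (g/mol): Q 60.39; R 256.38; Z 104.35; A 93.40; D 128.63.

13970 g

n(Q) = 1640 / 60.39 = 27.16 mol
n(R) = 12100 / 256.38 = 47.20 mol
n(Z) = 5230 / 104.35 = 50.12 mol
n(A) = 2.990×1000 / 93.40 = 32.01 mol
n/ν for Q = 27.16/1 = 27.16
n/ν for R = 47.20/1 = 47.20
n/ν for Z = 50.12/1 = 50.12
n/ν for A = 32.01/1 = 32.01
Smallest n/ν is Q → limiting reagent.
n(D) = (4/1) × 27.16 = 108.6 mol
mass = 108.6 × 128.63 = 13970 g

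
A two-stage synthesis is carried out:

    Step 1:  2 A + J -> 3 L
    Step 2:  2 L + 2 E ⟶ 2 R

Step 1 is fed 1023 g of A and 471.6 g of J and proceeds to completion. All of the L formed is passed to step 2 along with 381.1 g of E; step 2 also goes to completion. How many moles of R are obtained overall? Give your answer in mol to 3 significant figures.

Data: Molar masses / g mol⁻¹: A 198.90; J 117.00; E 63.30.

6.02 mol

Step 1:
n(A) = 1023 / 198.90 = 5.143 mol
n(J) = 471.6 / 117.00 = 4.031 mol
n/ν → A: 2.572, J: 4.031; A is limiting.
n(L) produced = (3/2) × 5.143 = 7.715 mol
Step 2:
n(L) available = 7.715 mol
n(E) = 381.1 / 63.30 = 6.021 mol
n/ν → L: 3.858, E: 3.011; E is limiting.
n(R) = (2/2) × 6.021 = 6.021 mol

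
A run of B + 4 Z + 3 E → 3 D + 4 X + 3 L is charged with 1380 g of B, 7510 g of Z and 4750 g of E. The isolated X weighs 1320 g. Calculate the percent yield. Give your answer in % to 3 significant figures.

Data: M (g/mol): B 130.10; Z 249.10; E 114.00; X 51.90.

n(B) = 1380 / 130.10 = 10.61 mol
n(Z) = 7510 / 249.10 = 30.15 mol
n(E) = 4750 / 114.00 = 41.67 mol
n/ν for B = 10.61/1 = 10.61
n/ν for Z = 30.15/4 = 7.538
n/ν for E = 41.67/3 = 13.89
Smallest n/ν is Z → limiting reagent.
theoretical n(X) = (4/4) × 30.15 = 30.15 mol → 1565 g
% yield = 1320 / 1565 × 100 = 84.35 %

84.4 %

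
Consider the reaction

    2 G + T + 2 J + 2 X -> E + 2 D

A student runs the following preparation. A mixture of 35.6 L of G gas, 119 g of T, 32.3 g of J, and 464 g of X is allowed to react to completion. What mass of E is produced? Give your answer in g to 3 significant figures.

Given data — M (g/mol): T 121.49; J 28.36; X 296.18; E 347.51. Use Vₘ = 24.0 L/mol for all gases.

n(G) = 35.60 / 24.0 = 1.483 mol
n(T) = 119.0 / 121.49 = 0.9795 mol
n(J) = 32.30 / 28.36 = 1.139 mol
n(X) = 464.0 / 296.18 = 1.567 mol
n/ν → G: 0.7415, T: 0.9795, J: 0.5695, X: 0.7835; J is limiting.
n(E) = (1/2) × 1.139 = 0.5695 mol
mass = 0.5695 × 347.51 = 197.9 g

198 g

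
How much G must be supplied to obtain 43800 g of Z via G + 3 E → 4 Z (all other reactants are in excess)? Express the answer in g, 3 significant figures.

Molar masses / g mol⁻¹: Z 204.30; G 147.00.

n(Z) = 43800 / 204.30 = 214.4 mol
n(G) = (1/4) × 214.4 = 53.60 mol
mass = 53.60 × 147.00 = 7879 g

7880 g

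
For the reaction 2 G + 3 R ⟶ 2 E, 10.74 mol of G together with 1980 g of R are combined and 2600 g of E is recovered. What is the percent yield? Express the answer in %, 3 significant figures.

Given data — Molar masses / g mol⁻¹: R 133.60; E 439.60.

n(G) = 10.74 mol
n(R) = 1980 / 133.60 = 14.82 mol
n/ν for G = 10.74/2 = 5.370
n/ν for R = 14.82/3 = 4.940
Smallest n/ν is R → limiting reagent.
theoretical n(E) = (2/3) × 14.82 = 9.880 mol → 4343 g
% yield = 2600 / 4343 × 100 = 59.87 %

59.9 %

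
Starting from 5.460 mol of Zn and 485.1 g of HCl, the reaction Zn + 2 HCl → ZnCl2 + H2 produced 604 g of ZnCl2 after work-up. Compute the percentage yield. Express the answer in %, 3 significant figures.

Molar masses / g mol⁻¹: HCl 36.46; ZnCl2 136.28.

n(Zn) = 5.460 mol
n(HCl) = 485.1 / 36.46 = 13.30 mol
n/ν for Zn = 5.460/1 = 5.460
n/ν for HCl = 13.30/2 = 6.650
Smallest n/ν is Zn → limiting reagent.
theoretical n(ZnCl2) = (1/1) × 5.460 = 5.460 mol → 744.1 g
% yield = 604 / 744.1 × 100 = 81.17 %

81.2 %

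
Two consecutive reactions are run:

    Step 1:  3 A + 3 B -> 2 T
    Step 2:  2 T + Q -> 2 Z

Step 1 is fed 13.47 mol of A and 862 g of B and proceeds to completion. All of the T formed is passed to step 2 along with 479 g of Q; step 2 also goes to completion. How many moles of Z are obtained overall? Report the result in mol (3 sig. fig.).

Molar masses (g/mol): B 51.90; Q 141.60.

6.77 mol

Step 1:
n(A) = 13.47 mol
n(B) = 862.0 / 51.90 = 16.61 mol
n/ν for A = 13.47/3 = 4.490
n/ν for B = 16.61/3 = 5.537
Smallest n/ν is A → limiting reagent.
n(T) produced = (2/3) × 13.47 = 8.980 mol
Step 2:
n(T) available = 8.980 mol
n(Q) = 479.0 / 141.60 = 3.383 mol
n/ν for T = 8.980/2 = 4.490
n/ν for Q = 3.383/1 = 3.383
Smallest n/ν is Q → limiting reagent.
n(Z) = (2/1) × 3.383 = 6.766 mol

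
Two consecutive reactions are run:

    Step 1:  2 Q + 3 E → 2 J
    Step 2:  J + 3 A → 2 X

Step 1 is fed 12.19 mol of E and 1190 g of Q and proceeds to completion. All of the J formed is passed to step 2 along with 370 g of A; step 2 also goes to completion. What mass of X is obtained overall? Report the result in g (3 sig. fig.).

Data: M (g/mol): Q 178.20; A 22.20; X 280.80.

3120 g

Step 1:
n(E) = 12.19 mol
n(Q) = 1190 / 178.20 = 6.678 mol
n/ν for E = 12.19/3 = 4.063
n/ν for Q = 6.678/2 = 3.339
Smallest n/ν is Q → limiting reagent.
n(J) produced = (2/2) × 6.678 = 6.678 mol
Step 2:
n(J) available = 6.678 mol
n(A) = 370.0 / 22.20 = 16.67 mol
n/ν for J = 6.678/1 = 6.678
n/ν for A = 16.67/3 = 5.557
Smallest n/ν is A → limiting reagent.
n(X) = (2/3) × 16.67 = 11.11 mol
mass = 11.11 × 280.80 = 3120 g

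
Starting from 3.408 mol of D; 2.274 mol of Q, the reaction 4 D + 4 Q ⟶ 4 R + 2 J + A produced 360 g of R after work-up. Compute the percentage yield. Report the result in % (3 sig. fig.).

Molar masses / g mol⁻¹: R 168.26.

94.1 %

n(D) = 3.408 mol
n(Q) = 2.274 mol
n/ν for D = 3.408/4 = 0.8520
n/ν for Q = 2.274/4 = 0.5685
Smallest n/ν is Q → limiting reagent.
theoretical n(R) = (4/4) × 2.274 = 2.274 mol → 382.6 g
% yield = 360 / 382.6 × 100 = 94.09 %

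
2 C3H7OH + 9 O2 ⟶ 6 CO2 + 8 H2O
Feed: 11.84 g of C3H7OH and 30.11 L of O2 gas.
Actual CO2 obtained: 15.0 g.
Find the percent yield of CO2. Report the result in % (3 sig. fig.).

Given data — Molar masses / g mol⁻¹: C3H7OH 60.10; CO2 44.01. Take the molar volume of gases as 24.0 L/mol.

57.7 %

n(C3H7OH) = 11.84 / 60.10 = 0.1970 mol
n(O2) = 30.11 / 24.0 = 1.255 mol
n/ν → C3H7OH: 0.09850, O2: 0.1394; C3H7OH is limiting.
theoretical n(CO2) = (6/2) × 0.1970 = 0.5910 mol → 26.01 g
% yield = 15.0 / 26.01 × 100 = 57.67 %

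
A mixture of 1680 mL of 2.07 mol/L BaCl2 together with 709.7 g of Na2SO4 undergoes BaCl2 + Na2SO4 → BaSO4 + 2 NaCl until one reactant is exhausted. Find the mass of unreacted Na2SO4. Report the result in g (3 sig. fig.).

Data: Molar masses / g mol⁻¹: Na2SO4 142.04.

n(BaCl2) = 2.07 × 1680/1000 = 3.478 mol
n(Na2SO4) = 709.7 / 142.04 = 4.996 mol
n/ν → BaCl2: 3.478, Na2SO4: 4.996; BaCl2 is limiting.
Na2SO4 consumed = (1/1) × 3.478 = 3.478 mol
Na2SO4 remaining = 4.996 − 3.478 = 1.518 mol
mass = 1.518 × 142.04 = 215.6 g

216 g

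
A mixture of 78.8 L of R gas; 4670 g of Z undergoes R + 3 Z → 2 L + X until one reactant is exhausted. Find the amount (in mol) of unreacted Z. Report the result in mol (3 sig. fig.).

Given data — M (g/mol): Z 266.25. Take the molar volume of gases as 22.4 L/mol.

6.99 mol

n(R) = 78.80 / 22.4 = 3.518 mol
n(Z) = 4670 / 266.25 = 17.54 mol
n/ν → R: 3.518, Z: 5.847; R is limiting.
Z consumed = (3/1) × 3.518 = 10.55 mol
Z remaining = 17.54 − 10.55 = 6.990 mol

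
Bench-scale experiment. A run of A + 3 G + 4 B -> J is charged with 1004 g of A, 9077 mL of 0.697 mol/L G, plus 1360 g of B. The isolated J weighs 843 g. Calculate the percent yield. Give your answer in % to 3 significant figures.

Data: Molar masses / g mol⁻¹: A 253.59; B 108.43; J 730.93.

54.7 %

n(A) = 1004 / 253.59 = 3.959 mol
n(G) = 0.697 × 9077/1000 = 6.327 mol
n(B) = 1360 / 108.43 = 12.54 mol
n/ν for A = 3.959/1 = 3.959
n/ν for G = 6.327/3 = 2.109
n/ν for B = 12.54/4 = 3.135
Smallest n/ν is G → limiting reagent.
theoretical n(J) = (1/3) × 6.327 = 2.109 mol → 1542 g
% yield = 843 / 1542 × 100 = 54.67 %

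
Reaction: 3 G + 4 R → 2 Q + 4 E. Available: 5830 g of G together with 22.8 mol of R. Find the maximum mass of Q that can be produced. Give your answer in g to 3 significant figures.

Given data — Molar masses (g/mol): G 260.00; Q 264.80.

3020 g

n(G) = 5830 / 260.00 = 22.42 mol
n(R) = 22.80 mol
n/ν for G = 22.42/3 = 7.473
n/ν for R = 22.80/4 = 5.700
Smallest n/ν is R → limiting reagent.
n(Q) = (2/4) × 22.80 = 11.40 mol
mass = 11.40 × 264.80 = 3019 g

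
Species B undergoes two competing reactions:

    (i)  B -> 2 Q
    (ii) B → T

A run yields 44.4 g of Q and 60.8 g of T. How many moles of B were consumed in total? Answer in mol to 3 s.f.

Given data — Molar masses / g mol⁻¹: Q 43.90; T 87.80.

1.20 mol

n(Q) = 44.4 / 43.90 = 1.011 mol
n(T) = 60.8 / 87.80 = 0.6925 mol
n(B) via (i) = (1/2)×1.011 = 0.5055 mol
n(B) via (ii) = (1/1)×0.6925 = 0.6925 mol
total n(B) = 0.5055 + 0.6925 = 1.198 mol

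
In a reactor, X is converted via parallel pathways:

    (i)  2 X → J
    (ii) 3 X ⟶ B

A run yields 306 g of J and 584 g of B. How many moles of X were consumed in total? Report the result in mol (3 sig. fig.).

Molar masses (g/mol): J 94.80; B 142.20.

n(J) = 306 / 94.80 = 3.228 mol
n(B) = 584 / 142.20 = 4.107 mol
n(X) via (i) = (2/1)×3.228 = 6.456 mol
n(X) via (ii) = (3/1)×4.107 = 12.32 mol
total n(X) = 6.456 + 12.32 = 18.78 mol

18.8 mol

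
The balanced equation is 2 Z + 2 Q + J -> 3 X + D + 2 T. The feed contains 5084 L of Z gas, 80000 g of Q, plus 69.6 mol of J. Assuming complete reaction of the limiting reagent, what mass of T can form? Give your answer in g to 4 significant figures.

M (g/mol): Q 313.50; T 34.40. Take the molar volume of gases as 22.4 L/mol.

n(Z) = 5084 / 22.4 = 227.0 mol
n(Q) = 80000 / 313.50 = 255.2 mol
n(J) = 69.60 mol
n/ν → Z: 113.5, Q: 127.6, J: 69.60; J is limiting.
n(T) = (2/1) × 69.60 = 139.2 mol
mass = 139.2 × 34.40 = 4788 g

4788 g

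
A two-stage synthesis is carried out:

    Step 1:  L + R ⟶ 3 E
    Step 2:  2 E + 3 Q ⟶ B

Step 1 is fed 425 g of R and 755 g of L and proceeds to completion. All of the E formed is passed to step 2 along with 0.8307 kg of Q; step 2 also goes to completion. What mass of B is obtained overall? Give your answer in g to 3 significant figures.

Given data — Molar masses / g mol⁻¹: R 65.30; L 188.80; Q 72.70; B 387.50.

Step 1:
n(R) = 425.0 / 65.30 = 6.508 mol
n(L) = 755.0 / 188.80 = 3.999 mol
n/ν for R = 6.508/1 = 6.508
n/ν for L = 3.999/1 = 3.999
Smallest n/ν is L → limiting reagent.
n(E) produced = (3/1) × 3.999 = 12.00 mol
Step 2:
n(E) available = 12.00 mol
n(Q) = 0.8307×1000 / 72.70 = 11.43 mol
n/ν for E = 12.00/2 = 6.000
n/ν for Q = 11.43/3 = 3.810
Smallest n/ν is Q → limiting reagent.
n(B) = (1/3) × 11.43 = 3.810 mol
mass = 3.810 × 387.50 = 1476 g

1480 g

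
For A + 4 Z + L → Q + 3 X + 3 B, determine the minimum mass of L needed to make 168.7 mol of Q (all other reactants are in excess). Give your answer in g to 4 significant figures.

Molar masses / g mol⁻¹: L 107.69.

n(Q) = 168.7 mol
n(L) = (1/1) × 168.7 = 168.7 mol
mass = 168.7 × 107.69 = 18170 g

18170 g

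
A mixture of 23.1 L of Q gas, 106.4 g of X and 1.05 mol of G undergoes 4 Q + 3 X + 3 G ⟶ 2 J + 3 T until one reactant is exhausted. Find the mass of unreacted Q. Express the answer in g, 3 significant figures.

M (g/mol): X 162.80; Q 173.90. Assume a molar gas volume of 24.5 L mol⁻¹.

12.4 g

n(Q) = 23.10 / 24.5 = 0.9429 mol
n(X) = 106.4 / 162.80 = 0.6536 mol
n(G) = 1.050 mol
n/ν for Q = 0.9429/4 = 0.2357
n/ν for X = 0.6536/3 = 0.2179
n/ν for G = 1.050/3 = 0.3500
Smallest n/ν is X → limiting reagent.
Q consumed = (4/3) × 0.6536 = 0.8715 mol
Q remaining = 0.9429 − 0.8715 = 0.07140 mol
mass = 0.07140 × 173.90 = 12.42 g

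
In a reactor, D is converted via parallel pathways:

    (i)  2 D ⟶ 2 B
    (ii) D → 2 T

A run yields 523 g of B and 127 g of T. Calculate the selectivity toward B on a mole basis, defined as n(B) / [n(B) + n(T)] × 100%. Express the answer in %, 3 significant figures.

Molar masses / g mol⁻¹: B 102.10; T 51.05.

n(B) = 523 / 102.10 = 5.122 mol
n(T) = 127 / 51.05 = 2.488 mol
selectivity = 5.122/(5.122+2.488) × 100 = 67.31 %

67.3 %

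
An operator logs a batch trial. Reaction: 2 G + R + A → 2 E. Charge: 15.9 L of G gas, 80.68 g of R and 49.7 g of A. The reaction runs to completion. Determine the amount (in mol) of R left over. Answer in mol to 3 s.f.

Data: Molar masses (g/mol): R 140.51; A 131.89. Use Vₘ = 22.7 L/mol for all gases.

0.224 mol

n(G) = 15.90 / 22.7 = 0.7004 mol
n(R) = 80.68 / 140.51 = 0.5742 mol
n(A) = 49.70 / 131.89 = 0.3768 mol
n/ν for G = 0.7004/2 = 0.3502
n/ν for R = 0.5742/1 = 0.5742
n/ν for A = 0.3768/1 = 0.3768
Smallest n/ν is G → limiting reagent.
R consumed = (1/2) × 0.7004 = 0.3502 mol
R remaining = 0.5742 − 0.3502 = 0.2240 mol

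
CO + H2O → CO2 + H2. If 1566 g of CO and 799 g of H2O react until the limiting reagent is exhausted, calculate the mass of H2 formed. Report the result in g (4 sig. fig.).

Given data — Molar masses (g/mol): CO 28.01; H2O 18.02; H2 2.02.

89.57 g

n(CO) = 1566 / 28.01 = 55.91 mol
n(H2O) = 799.0 / 18.02 = 44.34 mol
n/ν for CO = 55.91/1 = 55.91
n/ν for H2O = 44.34/1 = 44.34
Smallest n/ν is H2O → limiting reagent.
n(H2) = (1/1) × 44.34 = 44.34 mol
mass = 44.34 × 2.02 = 89.57 g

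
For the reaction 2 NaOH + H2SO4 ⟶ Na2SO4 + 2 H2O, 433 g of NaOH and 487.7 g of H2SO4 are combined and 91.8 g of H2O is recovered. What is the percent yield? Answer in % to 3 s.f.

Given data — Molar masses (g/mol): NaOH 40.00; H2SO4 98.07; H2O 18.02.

n(NaOH) = 433.0 / 40.00 = 10.83 mol
n(H2SO4) = 487.7 / 98.07 = 4.973 mol
n/ν for NaOH = 10.83/2 = 5.415
n/ν for H2SO4 = 4.973/1 = 4.973
Smallest n/ν is H2SO4 → limiting reagent.
theoretical n(H2O) = (2/1) × 4.973 = 9.946 mol → 179.2 g
% yield = 91.8 / 179.2 × 100 = 51.23 %

51.2 %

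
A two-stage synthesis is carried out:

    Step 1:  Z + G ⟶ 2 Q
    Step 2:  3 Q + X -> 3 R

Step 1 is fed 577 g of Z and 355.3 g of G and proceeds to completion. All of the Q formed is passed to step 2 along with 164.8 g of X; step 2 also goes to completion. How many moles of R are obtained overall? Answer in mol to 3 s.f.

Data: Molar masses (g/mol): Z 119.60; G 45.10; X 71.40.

Step 1:
n(Z) = 577.0 / 119.60 = 4.824 mol
n(G) = 355.3 / 45.10 = 7.878 mol
n/ν for Z = 4.824/1 = 4.824
n/ν for G = 7.878/1 = 7.878
Smallest n/ν is Z → limiting reagent.
n(Q) produced = (2/1) × 4.824 = 9.648 mol
Step 2:
n(Q) available = 9.648 mol
n(X) = 164.8 / 71.40 = 2.308 mol
n/ν for Q = 9.648/3 = 3.216
n/ν for X = 2.308/1 = 2.308
Smallest n/ν is X → limiting reagent.
n(R) = (3/1) × 2.308 = 6.924 mol

6.92 mol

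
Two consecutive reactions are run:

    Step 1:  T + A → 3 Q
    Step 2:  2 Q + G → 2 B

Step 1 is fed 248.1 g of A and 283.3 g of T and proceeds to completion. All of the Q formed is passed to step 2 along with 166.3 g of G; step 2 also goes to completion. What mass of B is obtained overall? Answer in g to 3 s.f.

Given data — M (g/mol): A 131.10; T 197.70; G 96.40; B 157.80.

544 g

Step 1:
n(A) = 248.1 / 131.10 = 1.892 mol
n(T) = 283.3 / 197.70 = 1.433 mol
n/ν for A = 1.892/1 = 1.892
n/ν for T = 1.433/1 = 1.433
Smallest n/ν is T → limiting reagent.
n(Q) produced = (3/1) × 1.433 = 4.299 mol
Step 2:
n(Q) available = 4.299 mol
n(G) = 166.3 / 96.40 = 1.725 mol
n/ν for Q = 4.299/2 = 2.150
n/ν for G = 1.725/1 = 1.725
Smallest n/ν is G → limiting reagent.
n(B) = (2/1) × 1.725 = 3.450 mol
mass = 3.450 × 157.80 = 544.4 g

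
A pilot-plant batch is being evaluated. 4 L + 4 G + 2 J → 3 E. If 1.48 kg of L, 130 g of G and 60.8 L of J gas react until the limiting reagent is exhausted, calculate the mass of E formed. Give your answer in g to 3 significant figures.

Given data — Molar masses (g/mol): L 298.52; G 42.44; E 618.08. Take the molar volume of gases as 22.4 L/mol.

n(L) = 1.480×1000 / 298.52 = 4.958 mol
n(G) = 130.0 / 42.44 = 3.063 mol
n(J) = 60.80 / 22.4 = 2.714 mol
n/ν for L = 4.958/4 = 1.240
n/ν for G = 3.063/4 = 0.7658
n/ν for J = 2.714/2 = 1.357
Smallest n/ν is G → limiting reagent.
n(E) = (3/4) × 3.063 = 2.297 mol
mass = 2.297 × 618.08 = 1420 g

1420 g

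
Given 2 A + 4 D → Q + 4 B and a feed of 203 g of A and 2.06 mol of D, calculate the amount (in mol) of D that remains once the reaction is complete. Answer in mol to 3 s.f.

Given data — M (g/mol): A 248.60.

n(A) = 203.0 / 248.60 = 0.8166 mol
n(D) = 2.060 mol
n/ν for A = 0.8166/2 = 0.4083
n/ν for D = 2.060/4 = 0.5150
Smallest n/ν is A → limiting reagent.
D consumed = (4/2) × 0.8166 = 1.633 mol
D remaining = 2.060 − 1.633 = 0.4270 mol

0.427 mol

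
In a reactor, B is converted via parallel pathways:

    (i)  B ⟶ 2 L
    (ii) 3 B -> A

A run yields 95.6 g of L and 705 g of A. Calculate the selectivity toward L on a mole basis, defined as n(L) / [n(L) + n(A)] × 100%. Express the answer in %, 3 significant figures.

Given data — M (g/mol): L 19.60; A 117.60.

44.9 %

n(L) = 95.6 / 19.60 = 4.878 mol
n(A) = 705 / 117.60 = 5.995 mol
selectivity = 4.878/(4.878+5.995) × 100 = 44.86 %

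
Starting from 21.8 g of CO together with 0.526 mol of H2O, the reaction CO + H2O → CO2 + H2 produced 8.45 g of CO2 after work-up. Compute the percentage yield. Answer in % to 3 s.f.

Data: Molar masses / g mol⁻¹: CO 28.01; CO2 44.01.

n(CO) = 21.80 / 28.01 = 0.7783 mol
n(H2O) = 0.5260 mol
n/ν → CO: 0.7783, H2O: 0.5260; H2O is limiting.
theoretical n(CO2) = (1/1) × 0.5260 = 0.5260 mol → 23.15 g
% yield = 8.45 / 23.15 × 100 = 36.50 %

36.5 %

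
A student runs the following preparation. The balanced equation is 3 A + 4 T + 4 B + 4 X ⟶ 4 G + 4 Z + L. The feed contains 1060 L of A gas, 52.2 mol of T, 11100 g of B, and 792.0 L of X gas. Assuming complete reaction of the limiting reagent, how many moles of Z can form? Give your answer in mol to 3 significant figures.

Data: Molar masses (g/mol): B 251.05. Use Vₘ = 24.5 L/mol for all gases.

32.3 mol

n(A) = 1060 / 24.5 = 43.27 mol
n(T) = 52.20 mol
n(B) = 11100 / 251.05 = 44.21 mol
n(X) = 792.0 / 24.5 = 32.33 mol
n/ν for A = 43.27/3 = 14.42
n/ν for T = 52.20/4 = 13.05
n/ν for B = 44.21/4 = 11.05
n/ν for X = 32.33/4 = 8.083
Smallest n/ν is X → limiting reagent.
n(Z) = (4/4) × 32.33 = 32.33 mol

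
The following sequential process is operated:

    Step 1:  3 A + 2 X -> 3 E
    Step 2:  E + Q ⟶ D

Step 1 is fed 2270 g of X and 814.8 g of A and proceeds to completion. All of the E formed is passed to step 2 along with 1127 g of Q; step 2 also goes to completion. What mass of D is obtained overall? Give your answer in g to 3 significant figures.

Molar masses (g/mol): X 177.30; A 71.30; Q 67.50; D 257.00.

2940 g

Step 1:
n(X) = 2270 / 177.30 = 12.80 mol
n(A) = 814.8 / 71.30 = 11.43 mol
n/ν for X = 12.80/2 = 6.400
n/ν for A = 11.43/3 = 3.810
Smallest n/ν is A → limiting reagent.
n(E) produced = (3/3) × 11.43 = 11.43 mol
Step 2:
n(E) available = 11.43 mol
n(Q) = 1127 / 67.50 = 16.70 mol
n/ν for E = 11.43/1 = 11.43
n/ν for Q = 16.70/1 = 16.70
Smallest n/ν is E → limiting reagent.
n(D) = (1/1) × 11.43 = 11.43 mol
mass = 11.43 × 257.00 = 2938 g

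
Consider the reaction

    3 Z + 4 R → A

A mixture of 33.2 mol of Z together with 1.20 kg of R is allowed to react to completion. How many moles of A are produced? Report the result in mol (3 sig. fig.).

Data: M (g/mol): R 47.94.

n(Z) = 33.20 mol
n(R) = 1.200×1000 / 47.94 = 25.03 mol
n/ν for Z = 33.20/3 = 11.07
n/ν for R = 25.03/4 = 6.258
Smallest n/ν is R → limiting reagent.
n(A) = (1/4) × 25.03 = 6.258 mol

6.26 mol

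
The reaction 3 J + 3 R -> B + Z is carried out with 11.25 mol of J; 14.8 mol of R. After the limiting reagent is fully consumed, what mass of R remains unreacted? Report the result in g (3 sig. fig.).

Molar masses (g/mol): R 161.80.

n(J) = 11.25 mol
n(R) = 14.80 mol
n/ν → J: 3.750, R: 4.933; J is limiting.
R consumed = (3/3) × 11.25 = 11.25 mol
R remaining = 14.80 − 11.25 = 3.550 mol
mass = 3.550 × 161.80 = 574.4 g

574 g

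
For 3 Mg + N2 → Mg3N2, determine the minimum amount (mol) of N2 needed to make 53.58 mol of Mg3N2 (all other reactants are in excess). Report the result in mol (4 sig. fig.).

n(Mg3N2) = 53.58 mol
n(N2) = (1/1) × 53.58 = 53.58 mol

53.58 mol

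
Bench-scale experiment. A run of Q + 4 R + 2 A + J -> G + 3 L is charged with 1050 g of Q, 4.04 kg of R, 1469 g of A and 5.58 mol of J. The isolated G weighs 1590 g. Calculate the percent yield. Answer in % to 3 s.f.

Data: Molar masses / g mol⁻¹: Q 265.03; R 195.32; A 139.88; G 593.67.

67.6 %

n(Q) = 1050 / 265.03 = 3.962 mol
n(R) = 4.040×1000 / 195.32 = 20.68 mol
n(A) = 1469 / 139.88 = 10.50 mol
n(J) = 5.580 mol
n/ν for Q = 3.962/1 = 3.962
n/ν for R = 20.68/4 = 5.170
n/ν for A = 10.50/2 = 5.250
n/ν for J = 5.580/1 = 5.580
Smallest n/ν is Q → limiting reagent.
theoretical n(G) = (1/1) × 3.962 = 3.962 mol → 2352 g
% yield = 1590 / 2352 × 100 = 67.60 %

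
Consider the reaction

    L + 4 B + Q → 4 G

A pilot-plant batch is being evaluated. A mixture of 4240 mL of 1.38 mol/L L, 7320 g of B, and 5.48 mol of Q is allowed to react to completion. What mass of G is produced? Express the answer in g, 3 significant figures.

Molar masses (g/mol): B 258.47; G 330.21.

7240 g

n(L) = 1.38 × 4240/1000 = 5.851 mol
n(B) = 7320 / 258.47 = 28.32 mol
n(Q) = 5.480 mol
n/ν for L = 5.851/1 = 5.851
n/ν for B = 28.32/4 = 7.080
n/ν for Q = 5.480/1 = 5.480
Smallest n/ν is Q → limiting reagent.
n(G) = (4/1) × 5.480 = 21.92 mol
mass = 21.92 × 330.21 = 7238 g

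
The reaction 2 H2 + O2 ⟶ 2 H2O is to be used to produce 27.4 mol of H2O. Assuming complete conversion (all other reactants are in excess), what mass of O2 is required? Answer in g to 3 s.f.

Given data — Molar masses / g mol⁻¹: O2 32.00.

n(H2O) = 27.40 mol
n(O2) = (1/2) × 27.40 = 13.70 mol
mass = 13.70 × 32.00 = 438.4 g

438 g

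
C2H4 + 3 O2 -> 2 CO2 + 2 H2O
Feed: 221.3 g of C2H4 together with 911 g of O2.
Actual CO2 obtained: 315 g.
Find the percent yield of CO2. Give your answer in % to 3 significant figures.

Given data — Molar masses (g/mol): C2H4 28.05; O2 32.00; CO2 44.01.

n(C2H4) = 221.3 / 28.05 = 7.889 mol
n(O2) = 911.0 / 32.00 = 28.47 mol
n/ν for C2H4 = 7.889/1 = 7.889
n/ν for O2 = 28.47/3 = 9.490
Smallest n/ν is C2H4 → limiting reagent.
theoretical n(CO2) = (2/1) × 7.889 = 15.78 mol → 694.5 g
% yield = 315 / 694.5 × 100 = 45.36 %

45.4 %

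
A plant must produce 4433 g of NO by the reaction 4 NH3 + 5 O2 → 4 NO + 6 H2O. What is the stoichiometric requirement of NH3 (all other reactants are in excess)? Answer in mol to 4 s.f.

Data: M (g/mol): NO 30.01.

n(NO) = 4433 / 30.01 = 147.7 mol
n(NH3) = (4/4) × 147.7 = 147.7 mol

147.7 mol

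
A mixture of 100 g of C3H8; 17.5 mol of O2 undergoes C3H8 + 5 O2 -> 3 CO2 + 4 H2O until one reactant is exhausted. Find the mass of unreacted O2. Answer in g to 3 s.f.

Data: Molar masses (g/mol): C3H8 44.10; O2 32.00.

197 g

n(C3H8) = 100.0 / 44.10 = 2.268 mol
n(O2) = 17.50 mol
n/ν → C3H8: 2.268, O2: 3.500; C3H8 is limiting.
O2 consumed = (5/1) × 2.268 = 11.34 mol
O2 remaining = 17.50 − 11.34 = 6.160 mol
mass = 6.160 × 32.00 = 197.1 g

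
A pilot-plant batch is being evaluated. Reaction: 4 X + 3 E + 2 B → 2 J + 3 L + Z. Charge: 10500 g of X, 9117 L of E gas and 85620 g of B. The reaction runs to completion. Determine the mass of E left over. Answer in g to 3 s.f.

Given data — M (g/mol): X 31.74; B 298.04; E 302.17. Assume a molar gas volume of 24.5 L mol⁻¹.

n(X) = 10500 / 31.74 = 330.8 mol
n(E) = 9117 / 24.5 = 372.1 mol
n(B) = 85620 / 298.04 = 287.3 mol
n/ν → X: 82.70, E: 124.0, B: 143.7; X is limiting.
E consumed = (3/4) × 330.8 = 248.1 mol
E remaining = 372.1 − 248.1 = 124.0 mol
mass = 124.0 × 302.17 = 37470 g

37500 g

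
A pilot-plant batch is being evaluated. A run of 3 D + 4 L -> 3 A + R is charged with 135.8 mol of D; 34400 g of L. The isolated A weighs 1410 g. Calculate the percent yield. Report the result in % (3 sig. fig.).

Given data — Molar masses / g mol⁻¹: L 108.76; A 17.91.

58.0 %

n(D) = 135.8 mol
n(L) = 34400 / 108.76 = 316.3 mol
n/ν for D = 135.8/3 = 45.27
n/ν for L = 316.3/4 = 79.08
Smallest n/ν is D → limiting reagent.
theoretical n(A) = (3/3) × 135.8 = 135.8 mol → 2432 g
% yield = 1410 / 2432 × 100 = 57.98 %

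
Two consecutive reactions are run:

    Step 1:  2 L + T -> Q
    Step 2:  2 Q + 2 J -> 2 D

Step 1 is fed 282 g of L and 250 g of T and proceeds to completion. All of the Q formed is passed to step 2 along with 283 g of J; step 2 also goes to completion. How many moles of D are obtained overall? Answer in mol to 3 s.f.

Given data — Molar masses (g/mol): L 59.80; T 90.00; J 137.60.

Step 1:
n(L) = 282.0 / 59.80 = 4.716 mol
n(T) = 250.0 / 90.00 = 2.778 mol
n/ν → L: 2.358, T: 2.778; L is limiting.
n(Q) produced = (1/2) × 4.716 = 2.358 mol
Step 2:
n(Q) available = 2.358 mol
n(J) = 283.0 / 137.60 = 2.057 mol
n/ν → Q: 1.179, J: 1.029; J is limiting.
n(D) = (2/2) × 2.057 = 2.057 mol

2.06 mol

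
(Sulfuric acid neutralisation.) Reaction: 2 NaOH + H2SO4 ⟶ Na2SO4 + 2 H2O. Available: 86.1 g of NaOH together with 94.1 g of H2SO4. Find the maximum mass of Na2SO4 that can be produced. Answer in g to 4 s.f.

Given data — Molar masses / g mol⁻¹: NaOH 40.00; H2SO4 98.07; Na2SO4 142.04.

n(NaOH) = 86.10 / 40.00 = 2.153 mol
n(H2SO4) = 94.10 / 98.07 = 0.9595 mol
n/ν → NaOH: 1.077, H2SO4: 0.9595; H2SO4 is limiting.
n(Na2SO4) = (1/1) × 0.9595 = 0.9595 mol
mass = 0.9595 × 142.04 = 136.3 g

136.3 g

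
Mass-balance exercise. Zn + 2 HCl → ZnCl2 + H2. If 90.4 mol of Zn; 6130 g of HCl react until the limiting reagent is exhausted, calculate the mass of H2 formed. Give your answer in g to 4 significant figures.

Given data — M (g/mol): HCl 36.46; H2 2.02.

n(Zn) = 90.40 mol
n(HCl) = 6130 / 36.46 = 168.1 mol
n/ν for Zn = 90.40/1 = 90.40
n/ν for HCl = 168.1/2 = 84.05
Smallest n/ν is HCl → limiting reagent.
n(H2) = (1/2) × 168.1 = 84.05 mol
mass = 84.05 × 2.02 = 169.8 g

169.8 g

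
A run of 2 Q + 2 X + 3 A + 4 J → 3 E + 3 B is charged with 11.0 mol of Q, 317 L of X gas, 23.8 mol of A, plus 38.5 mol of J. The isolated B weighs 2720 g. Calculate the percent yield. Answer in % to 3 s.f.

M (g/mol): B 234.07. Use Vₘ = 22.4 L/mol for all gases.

70.4 %

n(Q) = 11.00 mol
n(X) = 317.0 / 22.4 = 14.15 mol
n(A) = 23.80 mol
n(J) = 38.50 mol
n/ν → Q: 5.500, X: 7.075, A: 7.933, J: 9.625; Q is limiting.
theoretical n(B) = (3/2) × 11.00 = 16.50 mol → 3862 g
% yield = 2720 / 3862 × 100 = 70.43 %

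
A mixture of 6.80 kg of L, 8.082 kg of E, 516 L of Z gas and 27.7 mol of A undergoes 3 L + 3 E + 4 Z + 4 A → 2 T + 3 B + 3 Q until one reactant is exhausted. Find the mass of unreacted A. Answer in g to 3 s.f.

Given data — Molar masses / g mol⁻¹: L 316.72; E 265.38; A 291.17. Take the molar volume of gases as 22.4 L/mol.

n(L) = 6.800×1000 / 316.72 = 21.47 mol
n(E) = 8.082×1000 / 265.38 = 30.45 mol
n(Z) = 516.0 / 22.4 = 23.04 mol
n(A) = 27.70 mol
n/ν for L = 21.47/3 = 7.157
n/ν for E = 30.45/3 = 10.15
n/ν for Z = 23.04/4 = 5.760
n/ν for A = 27.70/4 = 6.925
Smallest n/ν is Z → limiting reagent.
A consumed = (4/4) × 23.04 = 23.04 mol
A remaining = 27.70 − 23.04 = 4.660 mol
mass = 4.660 × 291.17 = 1357 g

1360 g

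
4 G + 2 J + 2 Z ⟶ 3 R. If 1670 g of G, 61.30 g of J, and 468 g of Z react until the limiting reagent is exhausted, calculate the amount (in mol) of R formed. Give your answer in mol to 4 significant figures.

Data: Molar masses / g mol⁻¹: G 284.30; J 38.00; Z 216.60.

n(G) = 1670 / 284.30 = 5.874 mol
n(J) = 61.30 / 38.00 = 1.613 mol
n(Z) = 468.0 / 216.60 = 2.161 mol
n/ν for G = 5.874/4 = 1.469
n/ν for J = 1.613/2 = 0.8065
n/ν for Z = 2.161/2 = 1.081
Smallest n/ν is J → limiting reagent.
n(R) = (3/2) × 1.613 = 2.420 mol

2.420 mol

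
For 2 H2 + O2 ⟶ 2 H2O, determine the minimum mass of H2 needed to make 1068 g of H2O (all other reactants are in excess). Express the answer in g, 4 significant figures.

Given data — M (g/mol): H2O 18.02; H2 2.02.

n(H2O) = 1068 / 18.02 = 59.27 mol
n(H2) = (2/2) × 59.27 = 59.27 mol
mass = 59.27 × 2.02 = 119.7 g

119.7 g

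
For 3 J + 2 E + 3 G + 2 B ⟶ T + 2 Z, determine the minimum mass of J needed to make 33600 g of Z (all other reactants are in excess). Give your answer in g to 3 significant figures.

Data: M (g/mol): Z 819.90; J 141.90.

n(Z) = 33600 / 819.90 = 40.98 mol
n(J) = (3/2) × 40.98 = 61.47 mol
mass = 61.47 × 141.90 = 8723 g

8720 g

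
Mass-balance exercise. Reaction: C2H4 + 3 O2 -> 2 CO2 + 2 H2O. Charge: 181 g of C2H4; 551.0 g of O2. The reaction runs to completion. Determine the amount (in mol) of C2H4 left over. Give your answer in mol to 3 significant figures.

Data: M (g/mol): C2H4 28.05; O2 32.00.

n(C2H4) = 181.0 / 28.05 = 6.453 mol
n(O2) = 551.0 / 32.00 = 17.22 mol
n/ν → C2H4: 6.453, O2: 5.740; O2 is limiting.
C2H4 consumed = (1/3) × 17.22 = 5.740 mol
C2H4 remaining = 6.453 − 5.740 = 0.7130 mol

0.713 mol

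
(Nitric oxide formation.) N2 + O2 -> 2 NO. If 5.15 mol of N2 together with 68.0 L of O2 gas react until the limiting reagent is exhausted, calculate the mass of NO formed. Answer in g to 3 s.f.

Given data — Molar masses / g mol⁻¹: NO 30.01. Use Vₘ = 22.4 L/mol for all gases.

n(N2) = 5.150 mol
n(O2) = 68.00 / 22.4 = 3.036 mol
n/ν → N2: 5.150, O2: 3.036; O2 is limiting.
n(NO) = (2/1) × 3.036 = 6.072 mol
mass = 6.072 × 30.01 = 182.2 g

182 g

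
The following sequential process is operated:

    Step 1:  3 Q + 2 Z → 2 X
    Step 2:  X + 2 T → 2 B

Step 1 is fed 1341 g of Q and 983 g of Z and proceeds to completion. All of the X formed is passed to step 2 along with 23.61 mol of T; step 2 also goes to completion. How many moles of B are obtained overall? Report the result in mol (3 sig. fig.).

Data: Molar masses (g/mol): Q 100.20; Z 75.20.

17.8 mol

Step 1:
n(Q) = 1341 / 100.20 = 13.38 mol
n(Z) = 983.0 / 75.20 = 13.07 mol
n/ν → Q: 4.460, Z: 6.535; Q is limiting.
n(X) produced = (2/3) × 13.38 = 8.920 mol
Step 2:
n(X) available = 8.920 mol
n(T) = 23.61 mol
n/ν → X: 8.920, T: 11.81; X is limiting.
n(B) = (2/1) × 8.920 = 17.84 mol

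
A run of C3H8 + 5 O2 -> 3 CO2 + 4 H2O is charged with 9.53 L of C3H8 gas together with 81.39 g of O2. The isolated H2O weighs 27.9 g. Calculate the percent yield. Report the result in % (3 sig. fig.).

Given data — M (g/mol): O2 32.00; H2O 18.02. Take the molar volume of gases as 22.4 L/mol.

n(C3H8) = 9.530 / 22.4 = 0.4254 mol
n(O2) = 81.39 / 32.00 = 2.543 mol
n/ν → C3H8: 0.4254, O2: 0.5086; C3H8 is limiting.
theoretical n(H2O) = (4/1) × 0.4254 = 1.702 mol → 30.67 g
% yield = 27.9 / 30.67 × 100 = 90.97 %

91.0 %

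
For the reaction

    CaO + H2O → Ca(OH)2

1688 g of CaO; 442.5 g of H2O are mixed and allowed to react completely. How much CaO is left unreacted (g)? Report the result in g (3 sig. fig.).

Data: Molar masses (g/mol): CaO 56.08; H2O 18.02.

n(CaO) = 1688 / 56.08 = 30.10 mol
n(H2O) = 442.5 / 18.02 = 24.56 mol
n/ν → CaO: 30.10, H2O: 24.56; H2O is limiting.
CaO consumed = (1/1) × 24.56 = 24.56 mol
CaO remaining = 30.10 − 24.56 = 5.540 mol
mass = 5.540 × 56.08 = 310.7 g

311 g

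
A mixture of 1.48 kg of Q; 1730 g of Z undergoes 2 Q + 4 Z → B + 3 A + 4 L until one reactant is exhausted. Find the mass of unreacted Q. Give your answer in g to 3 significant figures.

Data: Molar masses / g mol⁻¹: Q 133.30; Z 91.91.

225 g

n(Q) = 1.480×1000 / 133.30 = 11.10 mol
n(Z) = 1730 / 91.91 = 18.82 mol
n/ν for Q = 11.10/2 = 5.550
n/ν for Z = 18.82/4 = 4.705
Smallest n/ν is Z → limiting reagent.
Q consumed = (2/4) × 18.82 = 9.410 mol
Q remaining = 11.10 − 9.410 = 1.690 mol
mass = 1.690 × 133.30 = 225.3 g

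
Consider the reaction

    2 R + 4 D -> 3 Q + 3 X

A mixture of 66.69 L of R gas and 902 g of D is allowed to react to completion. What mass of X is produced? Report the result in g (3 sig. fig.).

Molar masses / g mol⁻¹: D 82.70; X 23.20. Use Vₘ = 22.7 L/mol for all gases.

102 g

n(R) = 66.69 / 22.7 = 2.938 mol
n(D) = 902.0 / 82.70 = 10.91 mol
n/ν → R: 1.469, D: 2.728; R is limiting.
n(X) = (3/2) × 2.938 = 4.407 mol
mass = 4.407 × 23.20 = 102.2 g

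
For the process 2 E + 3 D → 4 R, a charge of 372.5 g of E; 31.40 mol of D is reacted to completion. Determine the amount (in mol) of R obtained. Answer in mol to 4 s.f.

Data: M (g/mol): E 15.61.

41.87 mol

n(E) = 372.5 / 15.61 = 23.86 mol
n(D) = 31.40 mol
n/ν → E: 11.93, D: 10.47; D is limiting.
n(R) = (4/3) × 31.40 = 41.87 mol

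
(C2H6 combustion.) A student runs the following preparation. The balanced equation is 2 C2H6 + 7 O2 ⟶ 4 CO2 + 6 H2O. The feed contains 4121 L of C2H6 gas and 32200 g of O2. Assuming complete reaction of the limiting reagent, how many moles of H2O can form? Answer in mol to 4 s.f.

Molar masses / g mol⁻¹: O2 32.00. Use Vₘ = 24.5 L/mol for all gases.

n(C2H6) = 4121 / 24.5 = 168.2 mol
n(O2) = 32200 / 32.00 = 1006 mol
n/ν → C2H6: 84.10, O2: 143.7; C2H6 is limiting.
n(H2O) = (6/2) × 168.2 = 504.6 mol

504.6 mol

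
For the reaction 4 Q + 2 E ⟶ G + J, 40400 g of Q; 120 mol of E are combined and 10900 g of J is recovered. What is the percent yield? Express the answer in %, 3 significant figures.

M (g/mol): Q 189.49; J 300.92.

n(Q) = 40400 / 189.49 = 213.2 mol
n(E) = 120.0 mol
n/ν → Q: 53.30, E: 60.00; Q is limiting.
theoretical n(J) = (1/4) × 213.2 = 53.30 mol → 16040 g
% yield = 10900 / 16040 × 100 = 67.96 %

68.0 %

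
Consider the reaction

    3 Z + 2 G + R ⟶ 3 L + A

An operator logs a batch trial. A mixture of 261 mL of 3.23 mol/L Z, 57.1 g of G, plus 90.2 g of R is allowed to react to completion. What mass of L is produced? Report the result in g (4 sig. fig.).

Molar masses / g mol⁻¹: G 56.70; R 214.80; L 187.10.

157.7 g

n(Z) = 3.23 × 261.0/1000 = 0.8430 mol
n(G) = 57.10 / 56.70 = 1.007 mol
n(R) = 90.20 / 214.80 = 0.4199 mol
n/ν for Z = 0.8430/3 = 0.2810
n/ν for G = 1.007/2 = 0.5035
n/ν for R = 0.4199/1 = 0.4199
Smallest n/ν is Z → limiting reagent.
n(L) = (3/3) × 0.8430 = 0.8430 mol
mass = 0.8430 × 187.10 = 157.7 g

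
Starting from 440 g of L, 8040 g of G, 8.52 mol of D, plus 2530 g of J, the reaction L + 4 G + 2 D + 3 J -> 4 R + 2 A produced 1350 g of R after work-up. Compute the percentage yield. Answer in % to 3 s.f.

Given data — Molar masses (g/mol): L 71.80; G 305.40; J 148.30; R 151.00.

n(L) = 440.0 / 71.80 = 6.128 mol
n(G) = 8040 / 305.40 = 26.33 mol
n(D) = 8.520 mol
n(J) = 2530 / 148.30 = 17.06 mol
n/ν → L: 6.128, G: 6.583, D: 4.260, J: 5.687; D is limiting.
theoretical n(R) = (4/2) × 8.520 = 17.04 mol → 2573 g
% yield = 1350 / 2573 × 100 = 52.47 %

52.5 %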